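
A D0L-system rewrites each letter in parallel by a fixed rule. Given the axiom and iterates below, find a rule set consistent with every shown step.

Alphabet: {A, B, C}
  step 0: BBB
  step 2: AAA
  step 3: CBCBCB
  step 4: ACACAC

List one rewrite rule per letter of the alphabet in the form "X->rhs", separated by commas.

  step 3 ⇒ step 4: CBCBCB ⇒ A·C·A·C·A·C
    B ↦ C
    C ↦ A
  step 2 ⇒ step 3: AAA ⇒ CB·CB·CB
    A ↦ CB

A->CB, B->C, C->A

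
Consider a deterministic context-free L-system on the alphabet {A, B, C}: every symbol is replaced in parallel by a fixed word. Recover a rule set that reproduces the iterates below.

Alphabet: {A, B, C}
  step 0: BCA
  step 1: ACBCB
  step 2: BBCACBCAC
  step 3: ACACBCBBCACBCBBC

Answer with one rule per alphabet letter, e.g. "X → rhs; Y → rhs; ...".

A->B, B->AC, C->BC

  step 2 ⇒ step 3: BBCACBCAC ⇒ AC·AC·BC·B·BC·AC·BC·B·BC
    A ↦ B
    B ↦ AC
    C ↦ BC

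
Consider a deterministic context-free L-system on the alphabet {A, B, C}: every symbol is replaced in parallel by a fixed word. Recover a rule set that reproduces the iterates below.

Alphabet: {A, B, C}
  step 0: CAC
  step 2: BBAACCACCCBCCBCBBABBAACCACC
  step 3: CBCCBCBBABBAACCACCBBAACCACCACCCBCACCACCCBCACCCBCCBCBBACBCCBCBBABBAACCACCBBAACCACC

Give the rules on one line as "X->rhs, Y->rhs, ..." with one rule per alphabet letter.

A->BBA, B->CBC, C->ACC

  step 2 ⇒ step 3: BBAACCACCCBCCBCBBABBAACCACC ⇒ CBC·CBC·BBA·BBA·ACC·ACC·BBA·ACC·ACC·ACC·CBC·ACC·ACC·CBC·ACC·CBC·CBC·BBA·CBC·CBC·BBA·BBA·ACC·ACC·BBA·ACC·ACC
    A ↦ BBA
    B ↦ CBC
    C ↦ ACC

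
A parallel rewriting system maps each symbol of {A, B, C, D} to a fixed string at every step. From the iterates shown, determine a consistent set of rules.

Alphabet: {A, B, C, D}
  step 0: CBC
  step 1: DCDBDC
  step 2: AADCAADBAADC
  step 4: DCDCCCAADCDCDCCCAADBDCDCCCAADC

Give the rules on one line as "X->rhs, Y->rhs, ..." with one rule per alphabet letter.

  step 1 ⇒ step 2: DCDBDC ⇒ AA·DC·AA·DB·AA·DC
    B ↦ DB
    C ↦ DC
    D ↦ AA
    A ↦ C  (constrained at step 2)

A->C, B->DB, C->DC, D->AA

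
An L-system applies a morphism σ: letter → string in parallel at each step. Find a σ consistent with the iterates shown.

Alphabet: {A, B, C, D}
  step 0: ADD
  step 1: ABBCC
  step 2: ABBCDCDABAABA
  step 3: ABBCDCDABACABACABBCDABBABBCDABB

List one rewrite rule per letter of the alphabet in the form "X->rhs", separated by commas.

  step 2 ⇒ step 3: ABBCDCDABAABA ⇒ ABB·CD·CD·ABA·C·ABA·C·ABB·CD·ABB·ABB·CD·ABB
    A ↦ ABB
    B ↦ CD
    C ↦ ABA
    D ↦ C

A->ABB, B->CD, C->ABA, D->C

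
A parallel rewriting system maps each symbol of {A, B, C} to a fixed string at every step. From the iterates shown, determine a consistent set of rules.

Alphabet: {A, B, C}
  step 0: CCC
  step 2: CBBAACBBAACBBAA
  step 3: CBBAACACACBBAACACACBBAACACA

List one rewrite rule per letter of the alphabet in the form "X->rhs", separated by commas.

  step 2 ⇒ step 3: CBBAACBBAACBBAA ⇒ CBB·A·A·CA·CA·CBB·A·A·CA·CA·CBB·A·A·CA·CA
    A ↦ CA
    B ↦ A
    C ↦ CBB

A->CA, B->A, C->CBB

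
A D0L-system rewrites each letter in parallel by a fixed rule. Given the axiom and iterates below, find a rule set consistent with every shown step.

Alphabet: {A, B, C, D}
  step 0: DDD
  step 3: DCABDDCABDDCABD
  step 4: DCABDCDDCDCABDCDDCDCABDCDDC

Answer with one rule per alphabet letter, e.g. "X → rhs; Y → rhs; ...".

A->BD, B->CD, C->A, D->DC

  step 3 ⇒ step 4: DCABDDCABDDCABD ⇒ DC·A·BD·CD·DC·DC·A·BD·CD·DC·DC·A·BD·CD·DC
    A ↦ BD
    B ↦ CD
    C ↦ A
    D ↦ DC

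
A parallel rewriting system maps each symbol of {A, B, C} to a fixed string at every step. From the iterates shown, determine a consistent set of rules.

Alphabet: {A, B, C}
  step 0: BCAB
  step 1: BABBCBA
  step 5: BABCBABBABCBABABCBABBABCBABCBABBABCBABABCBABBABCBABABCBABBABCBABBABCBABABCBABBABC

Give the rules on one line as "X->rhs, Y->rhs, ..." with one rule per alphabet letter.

  step 0 ⇒ step 1: BCAB ⇒ BA·B·BC·BA
    A ↦ BC
    B ↦ BA
    C ↦ B

A->BC, B->BA, C->B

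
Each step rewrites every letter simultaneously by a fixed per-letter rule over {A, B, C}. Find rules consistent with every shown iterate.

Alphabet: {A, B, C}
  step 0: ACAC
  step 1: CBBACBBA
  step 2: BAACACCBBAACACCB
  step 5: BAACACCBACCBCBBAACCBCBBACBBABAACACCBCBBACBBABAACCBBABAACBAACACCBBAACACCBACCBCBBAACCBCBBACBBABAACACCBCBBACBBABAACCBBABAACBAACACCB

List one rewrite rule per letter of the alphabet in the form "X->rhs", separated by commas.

A->CB, B->AC, C->BA

  step 1 ⇒ step 2: CBBACBBA ⇒ BA·AC·AC·CB·BA·AC·AC·CB
    A ↦ CB
    B ↦ AC
    C ↦ BA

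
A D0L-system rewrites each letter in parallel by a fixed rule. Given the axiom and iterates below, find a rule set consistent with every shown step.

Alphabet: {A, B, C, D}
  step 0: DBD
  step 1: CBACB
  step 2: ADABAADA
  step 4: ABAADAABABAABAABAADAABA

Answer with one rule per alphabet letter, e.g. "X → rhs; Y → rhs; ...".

A->BA, B->A, C->AD, D->CB

  step 1 ⇒ step 2: CBACB ⇒ AD·A·BA·AD·A
    A ↦ BA
    B ↦ A
    C ↦ AD
  step 0 ⇒ step 1: DBD ⇒ CB·A·CB
    D ↦ CB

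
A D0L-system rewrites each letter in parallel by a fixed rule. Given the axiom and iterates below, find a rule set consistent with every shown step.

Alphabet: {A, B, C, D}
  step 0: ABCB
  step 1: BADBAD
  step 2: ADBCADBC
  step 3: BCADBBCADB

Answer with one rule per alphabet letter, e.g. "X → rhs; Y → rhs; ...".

  step 2 ⇒ step 3: ADBCADBC ⇒ B·C·AD·B·B·C·AD·B
    A ↦ B
    B ↦ AD
    C ↦ B
    D ↦ C

A->B, B->AD, C->B, D->C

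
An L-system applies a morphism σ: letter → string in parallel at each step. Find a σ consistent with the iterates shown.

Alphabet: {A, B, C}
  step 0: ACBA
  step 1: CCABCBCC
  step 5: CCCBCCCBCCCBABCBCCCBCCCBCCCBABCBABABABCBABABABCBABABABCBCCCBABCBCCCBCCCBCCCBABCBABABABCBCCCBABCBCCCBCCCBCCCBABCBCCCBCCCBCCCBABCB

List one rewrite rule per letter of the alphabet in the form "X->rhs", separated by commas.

  step 0 ⇒ step 1: ACBA ⇒ CC·AB·CB·CC
    A ↦ CC
    B ↦ CB
    C ↦ AB

A->CC, B->CB, C->AB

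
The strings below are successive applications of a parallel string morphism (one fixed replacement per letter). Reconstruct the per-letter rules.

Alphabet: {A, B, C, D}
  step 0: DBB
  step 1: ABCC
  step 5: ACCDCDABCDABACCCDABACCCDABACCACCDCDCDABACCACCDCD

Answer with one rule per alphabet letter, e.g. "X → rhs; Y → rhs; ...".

  step 0 ⇒ step 1: DBB ⇒ AB·C·C
    B ↦ C
    D ↦ AB
    A ↦ AC  (constrained at step 1)
    C ↦ CD  (constrained at step 1)

A->AC, B->C, C->CD, D->AB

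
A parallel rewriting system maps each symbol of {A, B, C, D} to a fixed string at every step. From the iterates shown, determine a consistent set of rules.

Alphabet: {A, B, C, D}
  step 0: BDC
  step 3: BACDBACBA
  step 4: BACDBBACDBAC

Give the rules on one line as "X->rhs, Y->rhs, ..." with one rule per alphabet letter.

  step 3 ⇒ step 4: BACDBACBA ⇒ BA·C·D·B·BA·C·D·BA·C
    A ↦ C
    B ↦ BA
    C ↦ D
    D ↦ B

A->C, B->BA, C->D, D->B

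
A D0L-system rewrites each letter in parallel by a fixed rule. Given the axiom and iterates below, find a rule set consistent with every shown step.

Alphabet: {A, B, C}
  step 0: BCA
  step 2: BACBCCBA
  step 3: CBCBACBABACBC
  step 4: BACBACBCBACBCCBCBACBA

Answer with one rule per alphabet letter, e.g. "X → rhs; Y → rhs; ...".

  step 3 ⇒ step 4: CBCBACBABACBC ⇒ BA·C·BA·C·BC·BA·C·BC·C·BC·BA·C·BA
    A ↦ BC
    B ↦ C
    C ↦ BA

A->BC, B->C, C->BA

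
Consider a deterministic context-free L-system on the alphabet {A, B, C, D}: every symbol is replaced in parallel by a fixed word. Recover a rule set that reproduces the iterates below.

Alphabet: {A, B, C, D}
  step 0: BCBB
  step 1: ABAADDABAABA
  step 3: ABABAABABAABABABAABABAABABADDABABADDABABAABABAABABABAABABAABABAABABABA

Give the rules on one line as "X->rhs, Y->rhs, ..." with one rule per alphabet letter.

A->AB, B->ABA, C->ADD, D->AAC

  step 0 ⇒ step 1: BCBB ⇒ ABA·ADD·ABA·ABA
    B ↦ ABA
    C ↦ ADD
    A ↦ AB  (constrained at step 1)
    D ↦ AAC  (constrained at step 1)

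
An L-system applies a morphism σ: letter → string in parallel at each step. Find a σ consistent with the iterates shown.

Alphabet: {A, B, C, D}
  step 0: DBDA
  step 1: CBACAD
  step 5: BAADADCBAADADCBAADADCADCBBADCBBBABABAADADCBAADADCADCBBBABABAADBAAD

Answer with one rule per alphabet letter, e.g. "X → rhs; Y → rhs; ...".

A->AD, B->BA, C->BB, D->C

  step 0 ⇒ step 1: DBDA ⇒ C·BA·C·AD
    A ↦ AD
    B ↦ BA
    D ↦ C
    C ↦ BB  (constrained at step 1)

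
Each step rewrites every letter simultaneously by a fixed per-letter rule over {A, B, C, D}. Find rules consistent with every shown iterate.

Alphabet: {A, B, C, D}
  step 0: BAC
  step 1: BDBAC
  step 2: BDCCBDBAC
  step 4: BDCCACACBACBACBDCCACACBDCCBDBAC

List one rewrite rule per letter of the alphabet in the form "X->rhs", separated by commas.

A->B, B->BD, C->AC, D->CC

  step 1 ⇒ step 2: BDBAC ⇒ BD·CC·BD·B·AC
    A ↦ B
    B ↦ BD
    C ↦ AC
    D ↦ CC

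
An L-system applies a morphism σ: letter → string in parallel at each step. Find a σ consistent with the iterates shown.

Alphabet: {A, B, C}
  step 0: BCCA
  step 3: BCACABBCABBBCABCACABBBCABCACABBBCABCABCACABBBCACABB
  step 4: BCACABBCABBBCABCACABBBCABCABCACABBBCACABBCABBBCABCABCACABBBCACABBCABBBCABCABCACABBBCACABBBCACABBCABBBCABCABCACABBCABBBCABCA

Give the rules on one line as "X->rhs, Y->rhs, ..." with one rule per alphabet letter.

  step 3 ⇒ step 4: BCACABBCABBBCABCACABBBCABCACABBBCABCABCACABBBCACABB ⇒ BCA·CA·BB·CA·BB·BCA·BCA·CA·BB·BCA·BCA·BCA·CA·BB·BCA·CA·BB·CA·BB·BCA·BCA·BCA·CA·BB·BCA·CA·BB·CA·BB·BCA·BCA·BCA·CA·BB·BCA·CA·BB·BCA·CA·BB·CA·BB·BCA·BCA·BCA·CA·BB·CA·BB·BCA·BCA
    A ↦ BB
    B ↦ BCA
    C ↦ CA

A->BB, B->BCA, C->CA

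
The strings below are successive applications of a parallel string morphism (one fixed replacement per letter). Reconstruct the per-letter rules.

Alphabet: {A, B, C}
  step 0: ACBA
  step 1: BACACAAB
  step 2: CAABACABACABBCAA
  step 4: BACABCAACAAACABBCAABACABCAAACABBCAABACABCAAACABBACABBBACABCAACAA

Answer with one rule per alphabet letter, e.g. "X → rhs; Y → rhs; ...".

  step 1 ⇒ step 2: BACACAAB ⇒ CAA·B·ACA·B·ACA·B·B·CAA
    A ↦ B
    B ↦ CAA
    C ↦ ACA

A->B, B->CAA, C->ACA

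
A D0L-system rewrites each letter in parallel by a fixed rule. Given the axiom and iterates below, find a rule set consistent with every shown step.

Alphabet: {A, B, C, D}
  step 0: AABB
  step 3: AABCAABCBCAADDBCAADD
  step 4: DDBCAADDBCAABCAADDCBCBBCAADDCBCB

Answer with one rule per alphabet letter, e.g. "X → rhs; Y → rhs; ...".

A->D, B->BC, C->AA, D->CB

  step 3 ⇒ step 4: AABCAABCBCAADDBCAADD ⇒ D·D·BC·AA·D·D·BC·AA·BC·AA·D·D·CB·CB·BC·AA·D·D·CB·CB
    A ↦ D
    B ↦ BC
    C ↦ AA
    D ↦ CB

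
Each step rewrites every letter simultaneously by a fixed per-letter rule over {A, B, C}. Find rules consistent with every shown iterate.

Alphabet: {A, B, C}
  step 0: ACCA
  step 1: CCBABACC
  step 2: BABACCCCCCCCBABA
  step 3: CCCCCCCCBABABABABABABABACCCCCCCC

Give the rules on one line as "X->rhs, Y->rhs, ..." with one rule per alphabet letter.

  step 2 ⇒ step 3: BABACCCCCCCCBABA ⇒ CC·CC·CC·CC·BA·BA·BA·BA·BA·BA·BA·BA·CC·CC·CC·CC
    A ↦ CC
    B ↦ CC
    C ↦ BA

A->CC, B->CC, C->BA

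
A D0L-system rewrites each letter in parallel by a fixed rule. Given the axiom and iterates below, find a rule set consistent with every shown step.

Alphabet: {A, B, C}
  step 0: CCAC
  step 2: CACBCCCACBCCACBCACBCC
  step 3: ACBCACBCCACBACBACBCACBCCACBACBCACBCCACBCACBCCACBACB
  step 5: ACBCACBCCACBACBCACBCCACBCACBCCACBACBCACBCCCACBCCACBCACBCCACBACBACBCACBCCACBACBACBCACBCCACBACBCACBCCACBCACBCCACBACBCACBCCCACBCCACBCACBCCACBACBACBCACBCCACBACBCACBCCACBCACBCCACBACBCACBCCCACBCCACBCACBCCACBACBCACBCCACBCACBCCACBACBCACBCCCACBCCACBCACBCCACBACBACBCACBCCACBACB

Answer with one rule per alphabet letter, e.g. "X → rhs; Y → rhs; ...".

A->C, B->CC, C->ACB

  step 2 ⇒ step 3: CACBCCCACBCCACBCACBCC ⇒ ACB·C·ACB·CC·ACB·ACB·ACB·C·ACB·CC·ACB·ACB·C·ACB·CC·ACB·C·ACB·CC·ACB·ACB
    A ↦ C
    B ↦ CC
    C ↦ ACB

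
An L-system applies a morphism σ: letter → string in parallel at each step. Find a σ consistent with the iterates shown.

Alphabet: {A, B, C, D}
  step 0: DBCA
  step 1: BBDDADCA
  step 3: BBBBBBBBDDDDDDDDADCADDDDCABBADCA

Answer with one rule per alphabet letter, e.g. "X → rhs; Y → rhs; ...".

  step 0 ⇒ step 1: DBCA ⇒ BB·DD·AD·CA
    A ↦ CA
    B ↦ DD
    C ↦ AD
    D ↦ BB

A->CA, B->DD, C->AD, D->BB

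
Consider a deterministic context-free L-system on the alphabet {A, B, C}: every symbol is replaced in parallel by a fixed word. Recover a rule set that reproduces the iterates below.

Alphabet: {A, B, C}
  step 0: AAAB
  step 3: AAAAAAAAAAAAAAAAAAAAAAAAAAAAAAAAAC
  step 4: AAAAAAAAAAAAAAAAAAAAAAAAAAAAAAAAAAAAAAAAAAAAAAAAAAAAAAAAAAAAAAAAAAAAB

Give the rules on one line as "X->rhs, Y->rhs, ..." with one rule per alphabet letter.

A->AA, B->AC, C->AAB

  step 3 ⇒ step 4: AAAAAAAAAAAAAAAAAAAAAAAAAAAAAAAAAC ⇒ AA·AA·AA·AA·AA·AA·AA·AA·AA·AA·AA·AA·AA·AA·AA·AA·AA·AA·AA·AA·AA·AA·AA·AA·AA·AA·AA·AA·AA·AA·AA·AA·AA·AAB
    A ↦ AA
    C ↦ AAB
    B ↦ AC  (constrained at step 0)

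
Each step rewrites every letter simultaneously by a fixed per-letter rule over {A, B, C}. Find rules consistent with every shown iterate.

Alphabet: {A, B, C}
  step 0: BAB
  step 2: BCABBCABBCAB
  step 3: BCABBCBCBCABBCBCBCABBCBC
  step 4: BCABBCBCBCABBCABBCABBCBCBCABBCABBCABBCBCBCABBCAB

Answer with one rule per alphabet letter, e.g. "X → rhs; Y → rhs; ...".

A->BC, B->BC, C->AB

  step 3 ⇒ step 4: BCABBCBCBCABBCBCBCABBCBC ⇒ BC·AB·BC·BC·BC·AB·BC·AB·BC·AB·BC·BC·BC·AB·BC·AB·BC·AB·BC·BC·BC·AB·BC·AB
    A ↦ BC
    B ↦ BC
    C ↦ AB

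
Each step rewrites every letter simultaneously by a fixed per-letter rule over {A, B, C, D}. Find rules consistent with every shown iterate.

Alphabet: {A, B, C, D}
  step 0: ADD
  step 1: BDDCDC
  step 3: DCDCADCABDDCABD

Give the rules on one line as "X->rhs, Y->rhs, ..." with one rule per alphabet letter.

  step 0 ⇒ step 1: ADD ⇒ BD·DC·DC
    A ↦ BD
    D ↦ DC
    B ↦ D  (constrained at step 1)
    C ↦ A  (constrained at step 1)

A->BD, B->D, C->A, D->DC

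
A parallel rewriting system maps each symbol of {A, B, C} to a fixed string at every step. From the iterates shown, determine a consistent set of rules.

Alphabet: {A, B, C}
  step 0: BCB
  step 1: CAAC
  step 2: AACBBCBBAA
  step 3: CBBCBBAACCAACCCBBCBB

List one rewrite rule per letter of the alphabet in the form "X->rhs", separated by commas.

A->CBB, B->C, C->AA

  step 2 ⇒ step 3: AACBBCBBAA ⇒ CBB·CBB·AA·C·C·AA·C·C·CBB·CBB
    A ↦ CBB
    B ↦ C
    C ↦ AA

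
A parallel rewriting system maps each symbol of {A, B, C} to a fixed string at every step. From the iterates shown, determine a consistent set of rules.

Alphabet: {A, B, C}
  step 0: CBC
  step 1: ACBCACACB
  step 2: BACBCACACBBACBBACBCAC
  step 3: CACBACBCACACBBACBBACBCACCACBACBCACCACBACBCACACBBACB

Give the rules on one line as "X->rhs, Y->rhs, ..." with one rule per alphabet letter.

A->B, B->CAC, C->ACB

  step 2 ⇒ step 3: BACBCACACBBACBBACBCAC ⇒ CAC·B·ACB·CAC·ACB·B·ACB·B·ACB·CAC·CAC·B·ACB·CAC·CAC·B·ACB·CAC·ACB·B·ACB
    A ↦ B
    B ↦ CAC
    C ↦ ACB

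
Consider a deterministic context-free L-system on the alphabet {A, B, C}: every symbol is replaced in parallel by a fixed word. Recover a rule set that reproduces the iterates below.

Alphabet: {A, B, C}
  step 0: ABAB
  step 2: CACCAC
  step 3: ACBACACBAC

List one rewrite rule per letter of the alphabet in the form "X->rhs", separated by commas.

  step 2 ⇒ step 3: CACCAC ⇒ AC·B·AC·AC·B·AC
    A ↦ B
    C ↦ AC
    B ↦ C  (constrained at step 0)

A->B, B->C, C->AC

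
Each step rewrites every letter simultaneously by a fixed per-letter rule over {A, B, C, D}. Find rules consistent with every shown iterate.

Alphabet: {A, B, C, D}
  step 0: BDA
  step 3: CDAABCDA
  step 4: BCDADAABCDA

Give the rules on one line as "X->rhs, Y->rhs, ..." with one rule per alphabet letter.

A->DA, B->A, C->B, D->C

  step 3 ⇒ step 4: CDAABCDA ⇒ B·C·DA·DA·A·B·C·DA
    A ↦ DA
    B ↦ A
    C ↦ B
    D ↦ C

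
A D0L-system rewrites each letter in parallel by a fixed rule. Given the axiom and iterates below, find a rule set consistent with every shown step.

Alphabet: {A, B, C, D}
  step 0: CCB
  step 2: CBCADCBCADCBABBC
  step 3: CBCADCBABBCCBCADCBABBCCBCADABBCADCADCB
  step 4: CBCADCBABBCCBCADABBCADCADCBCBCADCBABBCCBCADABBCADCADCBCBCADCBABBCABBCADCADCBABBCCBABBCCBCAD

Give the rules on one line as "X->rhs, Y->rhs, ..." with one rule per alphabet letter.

A->ABB, B->CAD, C->CB, D->C

  step 3 ⇒ step 4: CBCADCBABBCCBCADCBABBCCBCADABBCADCADCB ⇒ CB·CAD·CB·ABB·C·CB·CAD·ABB·CAD·CAD·CB·CB·CAD·CB·ABB·C·CB·CAD·ABB·CAD·CAD·CB·CB·CAD·CB·ABB·C·ABB·CAD·CAD·CB·ABB·C·CB·ABB·C·CB·CAD
    A ↦ ABB
    B ↦ CAD
    C ↦ CB
    D ↦ C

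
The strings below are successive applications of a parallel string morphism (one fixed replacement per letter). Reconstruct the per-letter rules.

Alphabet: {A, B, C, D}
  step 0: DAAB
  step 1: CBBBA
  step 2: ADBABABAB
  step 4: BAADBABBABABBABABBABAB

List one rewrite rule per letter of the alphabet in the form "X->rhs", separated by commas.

  step 1 ⇒ step 2: CBBBA ⇒ AD·BA·BA·BA·B
    A ↦ B
    B ↦ BA
    C ↦ AD
  step 0 ⇒ step 1: DAAB ⇒ C·B·B·BA
    D ↦ C

A->B, B->BA, C->AD, D->C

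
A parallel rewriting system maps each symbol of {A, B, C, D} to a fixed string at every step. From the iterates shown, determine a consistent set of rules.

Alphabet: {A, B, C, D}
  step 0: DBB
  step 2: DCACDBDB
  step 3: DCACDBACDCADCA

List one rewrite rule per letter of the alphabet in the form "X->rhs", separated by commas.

A->DB, B->A, C->AC, D->DC

  step 2 ⇒ step 3: DCACDBDB ⇒ DC·AC·DB·AC·DC·A·DC·A
    A ↦ DB
    B ↦ A
    C ↦ AC
    D ↦ DC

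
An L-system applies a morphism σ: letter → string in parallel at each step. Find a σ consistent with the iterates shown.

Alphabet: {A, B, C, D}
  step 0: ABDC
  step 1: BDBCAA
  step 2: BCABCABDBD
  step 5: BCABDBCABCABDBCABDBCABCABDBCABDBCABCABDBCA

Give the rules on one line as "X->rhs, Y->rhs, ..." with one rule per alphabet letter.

  step 1 ⇒ step 2: BDBCAA ⇒ BC·A·BC·A·BD·BD
    A ↦ BD
    B ↦ BC
    C ↦ A
    D ↦ A

A->BD, B->BC, C->A, D->A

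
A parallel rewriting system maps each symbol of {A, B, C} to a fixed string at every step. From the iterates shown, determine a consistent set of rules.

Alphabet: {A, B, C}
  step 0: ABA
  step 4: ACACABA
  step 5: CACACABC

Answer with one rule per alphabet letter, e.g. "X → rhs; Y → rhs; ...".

A->C, B->AB, C->A

  step 4 ⇒ step 5: ACACABA ⇒ C·A·C·A·C·AB·C
    A ↦ C
    B ↦ AB
    C ↦ A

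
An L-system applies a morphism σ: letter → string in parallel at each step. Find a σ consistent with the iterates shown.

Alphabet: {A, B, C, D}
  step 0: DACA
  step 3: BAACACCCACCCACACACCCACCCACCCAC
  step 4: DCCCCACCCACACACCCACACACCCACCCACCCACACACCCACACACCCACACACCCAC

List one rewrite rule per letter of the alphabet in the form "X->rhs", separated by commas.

A->CC, B->D, C->AC, D->BA

  step 3 ⇒ step 4: BAACACCCACCCACACACCCACCCACCCAC ⇒ D·CC·CC·AC·CC·AC·AC·AC·CC·AC·AC·AC·CC·AC·CC·AC·CC·AC·AC·AC·CC·AC·AC·AC·CC·AC·AC·AC·CC·AC
    A ↦ CC
    B ↦ D
    C ↦ AC
    D ↦ BA  (constrained at step 0)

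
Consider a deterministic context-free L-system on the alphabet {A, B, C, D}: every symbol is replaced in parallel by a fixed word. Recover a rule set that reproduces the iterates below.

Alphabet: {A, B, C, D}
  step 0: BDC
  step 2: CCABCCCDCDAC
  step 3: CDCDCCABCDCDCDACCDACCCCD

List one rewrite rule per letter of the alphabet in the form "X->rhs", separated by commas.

A->CC, B->AB, C->CD, D->AC

  step 2 ⇒ step 3: CCABCCCDCDAC ⇒ CD·CD·CC·AB·CD·CD·CD·AC·CD·AC·CC·CD
    A ↦ CC
    B ↦ AB
    C ↦ CD
    D ↦ AC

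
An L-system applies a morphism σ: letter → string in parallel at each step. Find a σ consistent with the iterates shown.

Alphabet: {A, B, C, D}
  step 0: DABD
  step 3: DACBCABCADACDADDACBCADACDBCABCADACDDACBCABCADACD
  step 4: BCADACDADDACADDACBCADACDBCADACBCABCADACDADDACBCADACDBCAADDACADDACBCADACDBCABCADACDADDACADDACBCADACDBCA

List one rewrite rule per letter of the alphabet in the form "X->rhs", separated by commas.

A->DAC, B->A, C->D, D->BCA

  step 3 ⇒ step 4: DACBCABCADACDADDACBCADACDBCABCADACDDACBCABCADACD ⇒ BCA·DAC·D·A·D·DAC·A·D·DAC·BCA·DAC·D·BCA·DAC·BCA·BCA·DAC·D·A·D·DAC·BCA·DAC·D·BCA·A·D·DAC·A·D·DAC·BCA·DAC·D·BCA·BCA·DAC·D·A·D·DAC·A·D·DAC·BCA·DAC·D·BCA
    A ↦ DAC
    B ↦ A
    C ↦ D
    D ↦ BCA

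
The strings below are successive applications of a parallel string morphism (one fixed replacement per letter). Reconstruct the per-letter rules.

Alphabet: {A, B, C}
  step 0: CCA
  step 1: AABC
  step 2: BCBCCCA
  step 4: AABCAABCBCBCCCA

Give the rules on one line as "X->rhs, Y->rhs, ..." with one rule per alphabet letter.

  step 1 ⇒ step 2: AABC ⇒ BC·BC·CC·A
    A ↦ BC
    B ↦ CC
    C ↦ A

A->BC, B->CC, C->A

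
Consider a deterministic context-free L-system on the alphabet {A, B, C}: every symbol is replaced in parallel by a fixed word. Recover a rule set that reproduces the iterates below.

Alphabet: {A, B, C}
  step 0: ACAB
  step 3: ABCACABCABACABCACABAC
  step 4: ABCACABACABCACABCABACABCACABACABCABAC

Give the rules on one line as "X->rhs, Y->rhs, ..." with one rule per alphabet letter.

A->AB, B->C, C->AC

  step 3 ⇒ step 4: ABCACABCABACABCACABAC ⇒ AB·C·AC·AB·AC·AB·C·AC·AB·C·AB·AC·AB·C·AC·AB·AC·AB·C·AB·AC
    A ↦ AB
    B ↦ C
    C ↦ AC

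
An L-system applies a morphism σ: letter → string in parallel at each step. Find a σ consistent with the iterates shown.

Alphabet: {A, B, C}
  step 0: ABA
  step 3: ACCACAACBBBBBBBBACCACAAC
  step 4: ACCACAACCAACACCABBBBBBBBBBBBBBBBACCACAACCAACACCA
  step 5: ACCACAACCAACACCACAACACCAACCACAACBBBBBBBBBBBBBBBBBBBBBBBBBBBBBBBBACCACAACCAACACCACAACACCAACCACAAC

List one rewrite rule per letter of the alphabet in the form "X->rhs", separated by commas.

A->AC, B->BB, C->CA

  step 4 ⇒ step 5: ACCACAACCAACACCABBBBBBBBBBBBBBBBACCACAACCAACACCA ⇒ AC·CA·CA·AC·CA·AC·AC·CA·CA·AC·AC·CA·AC·CA·CA·AC·BB·BB·BB·BB·BB·BB·BB·BB·BB·BB·BB·BB·BB·BB·BB·BB·AC·CA·CA·AC·CA·AC·AC·CA·CA·AC·AC·CA·AC·CA·CA·AC
    A ↦ AC
    B ↦ BB
    C ↦ CA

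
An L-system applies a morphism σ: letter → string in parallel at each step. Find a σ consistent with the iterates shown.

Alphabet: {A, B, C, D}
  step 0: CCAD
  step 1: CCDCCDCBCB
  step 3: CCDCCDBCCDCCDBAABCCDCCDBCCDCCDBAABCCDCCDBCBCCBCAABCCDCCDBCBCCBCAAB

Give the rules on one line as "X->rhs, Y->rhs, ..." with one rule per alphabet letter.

A->CBC, B->AAB, C->CCD, D->B

  step 0 ⇒ step 1: CCAD ⇒ CCD·CCD·CBC·B
    A ↦ CBC
    C ↦ CCD
    D ↦ B
    B ↦ AAB  (constrained at step 1)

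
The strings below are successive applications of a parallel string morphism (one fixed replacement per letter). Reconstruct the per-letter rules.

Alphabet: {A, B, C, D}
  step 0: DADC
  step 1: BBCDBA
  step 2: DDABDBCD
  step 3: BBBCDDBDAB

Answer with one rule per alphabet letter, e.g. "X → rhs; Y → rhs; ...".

  step 2 ⇒ step 3: DDABDBCD ⇒ B·B·BCD·D·B·D·A·B
    A ↦ BCD
    B ↦ D
    C ↦ A
    D ↦ B

A->BCD, B->D, C->A, D->B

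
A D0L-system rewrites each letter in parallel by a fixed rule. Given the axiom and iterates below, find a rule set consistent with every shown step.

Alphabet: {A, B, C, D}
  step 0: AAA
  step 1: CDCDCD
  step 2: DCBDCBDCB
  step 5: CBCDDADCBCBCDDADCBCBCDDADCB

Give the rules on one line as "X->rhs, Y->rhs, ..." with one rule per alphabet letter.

A->CD, B->A, C->D, D->CB

  step 1 ⇒ step 2: CDCDCD ⇒ D·CB·D·CB·D·CB
    C ↦ D
    D ↦ CB
  step 0 ⇒ step 1: AAA ⇒ CD·CD·CD
    A ↦ CD
    B ↦ A  (constrained at step 2)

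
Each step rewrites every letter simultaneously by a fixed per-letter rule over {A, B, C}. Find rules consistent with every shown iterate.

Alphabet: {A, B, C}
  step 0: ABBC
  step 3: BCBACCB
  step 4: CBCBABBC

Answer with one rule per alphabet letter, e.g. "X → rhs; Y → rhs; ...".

  step 3 ⇒ step 4: BCBACCB ⇒ C·B·C·BA·B·B·C
    A ↦ BA
    B ↦ C
    C ↦ B

A->BA, B->C, C->B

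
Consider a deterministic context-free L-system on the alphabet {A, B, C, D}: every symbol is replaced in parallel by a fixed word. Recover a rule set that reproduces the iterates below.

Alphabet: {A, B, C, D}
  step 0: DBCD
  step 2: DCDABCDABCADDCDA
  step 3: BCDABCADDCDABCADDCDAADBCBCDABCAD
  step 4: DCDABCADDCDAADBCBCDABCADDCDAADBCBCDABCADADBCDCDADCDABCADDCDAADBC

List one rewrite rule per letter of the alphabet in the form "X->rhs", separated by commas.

  step 3 ⇒ step 4: BCDABCADDCDABCADDCDAADBCBCDABCAD ⇒ DC·DA·BC·AD·DC·DA·AD·BC·BC·DA·BC·AD·DC·DA·AD·BC·BC·DA·BC·AD·AD·BC·DC·DA·DC·DA·BC·AD·DC·DA·AD·BC
    A ↦ AD
    B ↦ DC
    C ↦ DA
    D ↦ BC

A->AD, B->DC, C->DA, D->BC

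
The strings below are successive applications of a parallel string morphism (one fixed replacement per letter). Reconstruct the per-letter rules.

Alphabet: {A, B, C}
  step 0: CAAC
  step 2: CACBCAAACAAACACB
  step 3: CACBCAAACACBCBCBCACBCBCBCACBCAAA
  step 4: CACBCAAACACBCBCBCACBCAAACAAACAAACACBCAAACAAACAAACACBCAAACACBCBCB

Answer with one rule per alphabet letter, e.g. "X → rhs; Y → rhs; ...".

A->CB, B->AA, C->CA

  step 3 ⇒ step 4: CACBCAAACACBCBCBCACBCBCBCACBCAAA ⇒ CA·CB·CA·AA·CA·CB·CB·CB·CA·CB·CA·AA·CA·AA·CA·AA·CA·CB·CA·AA·CA·AA·CA·AA·CA·CB·CA·AA·CA·CB·CB·CB
    A ↦ CB
    B ↦ AA
    C ↦ CA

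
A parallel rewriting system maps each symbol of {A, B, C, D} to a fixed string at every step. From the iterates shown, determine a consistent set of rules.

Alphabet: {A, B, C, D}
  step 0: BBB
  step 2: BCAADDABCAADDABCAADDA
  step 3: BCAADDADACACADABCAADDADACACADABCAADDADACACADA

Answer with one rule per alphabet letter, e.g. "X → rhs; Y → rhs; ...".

  step 2 ⇒ step 3: BCAADDABCAADDABCAADDA ⇒ BCA·AD·DA·DA·CA·CA·DA·BCA·AD·DA·DA·CA·CA·DA·BCA·AD·DA·DA·CA·CA·DA
    A ↦ DA
    B ↦ BCA
    C ↦ AD
    D ↦ CA

A->DA, B->BCA, C->AD, D->CA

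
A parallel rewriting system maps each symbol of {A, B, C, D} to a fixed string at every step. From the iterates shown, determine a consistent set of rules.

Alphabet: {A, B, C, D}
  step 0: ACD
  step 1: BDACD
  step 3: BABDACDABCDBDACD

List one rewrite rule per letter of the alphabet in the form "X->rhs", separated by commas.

  step 0 ⇒ step 1: ACD ⇒ B·DA·CD
    A ↦ B
    C ↦ DA
    D ↦ CD
    B ↦ AB  (constrained at step 1)

A->B, B->AB, C->DA, D->CD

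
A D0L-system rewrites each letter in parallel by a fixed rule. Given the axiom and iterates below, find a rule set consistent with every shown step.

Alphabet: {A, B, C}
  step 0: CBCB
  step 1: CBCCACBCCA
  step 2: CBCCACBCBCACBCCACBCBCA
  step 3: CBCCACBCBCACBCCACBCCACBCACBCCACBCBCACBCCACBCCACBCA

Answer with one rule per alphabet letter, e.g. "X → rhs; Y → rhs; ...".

  step 2 ⇒ step 3: CBCCACBCBCACBCCACBCBCA ⇒ CB·CCA·CB·CB·CA·CB·CCA·CB·CCA·CB·CA·CB·CCA·CB·CB·CA·CB·CCA·CB·CCA·CB·CA
    A ↦ CA
    B ↦ CCA
    C ↦ CB

A->CA, B->CCA, C->CB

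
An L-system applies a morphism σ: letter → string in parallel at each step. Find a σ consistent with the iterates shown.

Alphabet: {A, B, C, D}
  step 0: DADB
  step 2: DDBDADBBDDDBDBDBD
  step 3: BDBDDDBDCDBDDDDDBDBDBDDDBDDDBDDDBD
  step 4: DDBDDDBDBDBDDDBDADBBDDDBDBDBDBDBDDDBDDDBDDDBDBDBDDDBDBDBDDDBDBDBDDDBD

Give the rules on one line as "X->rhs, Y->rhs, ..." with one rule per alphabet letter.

A->CD, B->DD, C->ADB, D->BD

  step 3 ⇒ step 4: BDBDDDBDCDBDDDDDBDBDBDDDBDDDBDDDBD ⇒ DD·BD·DD·BD·BD·BD·DD·BD·ADB·BD·DD·BD·BD·BD·BD·BD·DD·BD·DD·BD·DD·BD·BD·BD·DD·BD·BD·BD·DD·BD·BD·BD·DD·BD
    B ↦ DD
    C ↦ ADB
    D ↦ BD
  step 2 ⇒ step 3: DDBDADBBDDDBDBDBD ⇒ BD·BD·DD·BD·CD·BD·DD·DD·BD·BD·BD·DD·BD·DD·BD·DD·BD
    A ↦ CD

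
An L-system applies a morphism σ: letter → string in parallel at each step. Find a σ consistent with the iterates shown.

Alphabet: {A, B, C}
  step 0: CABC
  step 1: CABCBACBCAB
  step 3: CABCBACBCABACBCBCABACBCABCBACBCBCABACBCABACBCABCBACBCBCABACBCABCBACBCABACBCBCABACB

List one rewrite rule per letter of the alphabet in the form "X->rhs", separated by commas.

A->CB, B->ACB, C->CAB

  step 0 ⇒ step 1: CABC ⇒ CAB·CB·ACB·CAB
    A ↦ CB
    B ↦ ACB
    C ↦ CAB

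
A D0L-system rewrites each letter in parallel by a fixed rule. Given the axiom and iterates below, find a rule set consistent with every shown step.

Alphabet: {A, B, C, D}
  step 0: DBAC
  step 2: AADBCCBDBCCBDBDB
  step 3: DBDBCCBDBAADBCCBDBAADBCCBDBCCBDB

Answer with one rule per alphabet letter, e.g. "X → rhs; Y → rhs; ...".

  step 2 ⇒ step 3: AADBCCBDBCCBDBDB ⇒ DB·DB·CCB·DB·A·A·DB·CCB·DB·A·A·DB·CCB·DB·CCB·DB
    A ↦ DB
    B ↦ DB
    C ↦ A
    D ↦ CCB

A->DB, B->DB, C->A, D->CCB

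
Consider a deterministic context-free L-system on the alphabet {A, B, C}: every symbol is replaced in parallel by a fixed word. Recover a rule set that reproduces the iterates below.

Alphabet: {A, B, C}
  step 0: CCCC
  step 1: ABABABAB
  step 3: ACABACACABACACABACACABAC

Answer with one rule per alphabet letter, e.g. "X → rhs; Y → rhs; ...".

A->AC, B->A, C->AB

  step 0 ⇒ step 1: CCCC ⇒ AB·AB·AB·AB
    C ↦ AB
    A ↦ AC  (constrained at step 1)
    B ↦ A  (constrained at step 1)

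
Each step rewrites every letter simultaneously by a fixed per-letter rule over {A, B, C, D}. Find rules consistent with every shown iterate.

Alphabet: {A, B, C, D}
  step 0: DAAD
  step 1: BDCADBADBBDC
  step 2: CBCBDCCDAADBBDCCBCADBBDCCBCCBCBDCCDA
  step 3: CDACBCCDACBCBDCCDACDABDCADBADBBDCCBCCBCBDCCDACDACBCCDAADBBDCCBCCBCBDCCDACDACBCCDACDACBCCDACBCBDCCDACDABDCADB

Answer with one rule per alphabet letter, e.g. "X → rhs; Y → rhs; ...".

A->ADB, B->CBC, C->CDA, D->BDC

  step 2 ⇒ step 3: CBCBDCCDAADBBDCCBCADBBDCCBCCBCBDCCDA ⇒ CDA·CBC·CDA·CBC·BDC·CDA·CDA·BDC·ADB·ADB·BDC·CBC·CBC·BDC·CDA·CDA·CBC·CDA·ADB·BDC·CBC·CBC·BDC·CDA·CDA·CBC·CDA·CDA·CBC·CDA·CBC·BDC·CDA·CDA·BDC·ADB
    A ↦ ADB
    B ↦ CBC
    C ↦ CDA
    D ↦ BDC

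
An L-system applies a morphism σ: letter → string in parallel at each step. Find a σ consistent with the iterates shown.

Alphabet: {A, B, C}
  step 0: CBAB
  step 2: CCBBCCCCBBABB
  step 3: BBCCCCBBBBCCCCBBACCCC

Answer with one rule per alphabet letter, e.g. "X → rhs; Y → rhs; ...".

  step 2 ⇒ step 3: CCBBCCCCBBABB ⇒ B·B·CC·CC·B·B·B·B·CC·CC·BBA·CC·CC
    A ↦ BBA
    B ↦ CC
    C ↦ B

A->BBA, B->CC, C->B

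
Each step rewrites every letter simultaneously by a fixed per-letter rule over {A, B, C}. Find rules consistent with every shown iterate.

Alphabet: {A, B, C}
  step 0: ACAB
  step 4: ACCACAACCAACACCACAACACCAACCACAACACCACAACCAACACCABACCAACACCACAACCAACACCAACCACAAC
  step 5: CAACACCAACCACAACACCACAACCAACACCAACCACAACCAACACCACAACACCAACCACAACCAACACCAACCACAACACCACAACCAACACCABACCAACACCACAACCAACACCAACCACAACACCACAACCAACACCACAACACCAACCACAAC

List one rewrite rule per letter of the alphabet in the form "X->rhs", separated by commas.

  step 4 ⇒ step 5: ACCACAACCAACACCACAACACCAACCACAACACCACAACCAACACCABACCAACACCACAACCAACACCAACCACAAC ⇒ CA·AC·AC·CA·AC·CA·CA·AC·AC·CA·CA·AC·CA·AC·AC·CA·AC·CA·CA·AC·CA·AC·AC·CA·CA·AC·AC·CA·AC·CA·CA·AC·CA·AC·AC·CA·AC·CA·CA·AC·AC·CA·CA·AC·CA·AC·AC·CA·BAC·CA·AC·AC·CA·CA·AC·CA·AC·AC·CA·AC·CA·CA·AC·AC·CA·CA·AC·CA·AC·AC·CA·CA·AC·AC·CA·AC·CA·CA·AC
    A ↦ CA
    B ↦ BAC
    C ↦ AC

A->CA, B->BAC, C->AC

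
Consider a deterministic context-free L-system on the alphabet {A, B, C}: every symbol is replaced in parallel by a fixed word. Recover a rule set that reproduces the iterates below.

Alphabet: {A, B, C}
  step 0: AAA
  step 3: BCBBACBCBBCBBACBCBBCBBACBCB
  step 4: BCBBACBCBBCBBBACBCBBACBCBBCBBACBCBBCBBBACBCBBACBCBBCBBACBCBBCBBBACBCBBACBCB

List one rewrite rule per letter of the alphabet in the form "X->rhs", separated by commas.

A->B, B->BCB, C->BAC

  step 3 ⇒ step 4: BCBBACBCBBCBBACBCBBCBBACBCB ⇒ BCB·BAC·BCB·BCB·B·BAC·BCB·BAC·BCB·BCB·BAC·BCB·BCB·B·BAC·BCB·BAC·BCB·BCB·BAC·BCB·BCB·B·BAC·BCB·BAC·BCB
    A ↦ B
    B ↦ BCB
    C ↦ BAC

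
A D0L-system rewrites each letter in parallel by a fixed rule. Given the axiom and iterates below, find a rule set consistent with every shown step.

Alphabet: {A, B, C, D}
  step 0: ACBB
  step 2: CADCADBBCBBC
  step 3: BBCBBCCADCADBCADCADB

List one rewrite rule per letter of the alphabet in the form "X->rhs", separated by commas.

A->B, B->CAD, C->B, D->C

  step 2 ⇒ step 3: CADCADBBCBBC ⇒ B·B·C·B·B·C·CAD·CAD·B·CAD·CAD·B
    A ↦ B
    B ↦ CAD
    C ↦ B
    D ↦ C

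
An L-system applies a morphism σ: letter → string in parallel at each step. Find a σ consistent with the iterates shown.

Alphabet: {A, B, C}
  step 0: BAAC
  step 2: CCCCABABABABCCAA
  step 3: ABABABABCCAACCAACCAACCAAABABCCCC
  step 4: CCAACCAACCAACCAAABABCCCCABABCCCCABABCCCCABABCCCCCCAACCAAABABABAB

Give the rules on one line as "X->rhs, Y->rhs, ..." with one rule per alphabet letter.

A->CC, B->AA, C->AB

  step 3 ⇒ step 4: ABABABABCCAACCAACCAACCAAABABCCCC ⇒ CC·AA·CC·AA·CC·AA·CC·AA·AB·AB·CC·CC·AB·AB·CC·CC·AB·AB·CC·CC·AB·AB·CC·CC·CC·AA·CC·AA·AB·AB·AB·AB
    A ↦ CC
    B ↦ AA
    C ↦ AB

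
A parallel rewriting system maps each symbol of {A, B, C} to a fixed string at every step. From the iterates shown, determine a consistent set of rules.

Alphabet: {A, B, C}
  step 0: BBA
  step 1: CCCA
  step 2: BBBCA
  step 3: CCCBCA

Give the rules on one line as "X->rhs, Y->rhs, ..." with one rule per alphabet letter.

  step 2 ⇒ step 3: BBBCA ⇒ C·C·C·B·CA
    A ↦ CA
    B ↦ C
    C ↦ B

A->CA, B->C, C->B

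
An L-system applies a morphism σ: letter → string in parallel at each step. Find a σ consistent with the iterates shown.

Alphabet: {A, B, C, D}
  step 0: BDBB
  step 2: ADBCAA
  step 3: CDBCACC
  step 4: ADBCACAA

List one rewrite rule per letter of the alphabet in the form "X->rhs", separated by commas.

A->C, B->C, C->A, D->DB

  step 3 ⇒ step 4: CDBCACC ⇒ A·DB·C·A·C·A·A
    A ↦ C
    B ↦ C
    C ↦ A
    D ↦ DB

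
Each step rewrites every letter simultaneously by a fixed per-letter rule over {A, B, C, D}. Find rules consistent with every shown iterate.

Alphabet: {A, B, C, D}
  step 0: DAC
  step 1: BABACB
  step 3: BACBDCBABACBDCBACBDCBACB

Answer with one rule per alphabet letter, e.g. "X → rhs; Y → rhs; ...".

  step 0 ⇒ step 1: DAC ⇒ BA·BA·CB
    A ↦ BA
    C ↦ CB
    D ↦ BA
    B ↦ DC  (constrained at step 1)

A->BA, B->DC, C->CB, D->BA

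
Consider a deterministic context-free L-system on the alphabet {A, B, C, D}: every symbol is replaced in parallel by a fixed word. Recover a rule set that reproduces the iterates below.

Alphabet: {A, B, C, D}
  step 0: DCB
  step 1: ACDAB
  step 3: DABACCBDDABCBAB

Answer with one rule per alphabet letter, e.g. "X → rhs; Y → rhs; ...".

  step 0 ⇒ step 1: DCB ⇒ AC·D·AB
    B ↦ AB
    C ↦ D
    D ↦ AC
    A ↦ CB  (constrained at step 1)

A->CB, B->AB, C->D, D->AC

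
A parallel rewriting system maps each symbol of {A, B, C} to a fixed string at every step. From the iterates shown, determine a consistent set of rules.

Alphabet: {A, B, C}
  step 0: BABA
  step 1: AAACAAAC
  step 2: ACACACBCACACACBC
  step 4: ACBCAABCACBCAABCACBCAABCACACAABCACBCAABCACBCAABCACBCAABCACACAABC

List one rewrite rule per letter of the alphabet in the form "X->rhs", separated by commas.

  step 1 ⇒ step 2: AAACAAAC ⇒ AC·AC·AC·BC·AC·AC·AC·BC
    A ↦ AC
    C ↦ BC
  step 0 ⇒ step 1: BABA ⇒ AA·AC·AA·AC
    B ↦ AA

A->AC, B->AA, C->BC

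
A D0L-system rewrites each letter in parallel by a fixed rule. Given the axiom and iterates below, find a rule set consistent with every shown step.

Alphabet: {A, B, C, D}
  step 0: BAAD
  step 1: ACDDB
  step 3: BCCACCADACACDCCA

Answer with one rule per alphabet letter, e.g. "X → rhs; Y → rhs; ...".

  step 0 ⇒ step 1: BAAD ⇒ AC·D·D·B
    A ↦ D
    B ↦ AC
    D ↦ B
    C ↦ CCA  (constrained at step 1)

A->D, B->AC, C->CCA, D->B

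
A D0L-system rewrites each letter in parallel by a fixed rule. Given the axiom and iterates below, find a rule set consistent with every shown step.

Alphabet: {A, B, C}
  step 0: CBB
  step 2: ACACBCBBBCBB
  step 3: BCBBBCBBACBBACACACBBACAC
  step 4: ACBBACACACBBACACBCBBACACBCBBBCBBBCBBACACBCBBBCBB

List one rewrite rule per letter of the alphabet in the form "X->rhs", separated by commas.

  step 3 ⇒ step 4: BCBBBCBBACBBACACACBBACAC ⇒ AC·BB·AC·AC·AC·BB·AC·AC·BC·BB·AC·AC·BC·BB·BC·BB·BC·BB·AC·AC·BC·BB·BC·BB
    A ↦ BC
    B ↦ AC
    C ↦ BB

A->BC, B->AC, C->BB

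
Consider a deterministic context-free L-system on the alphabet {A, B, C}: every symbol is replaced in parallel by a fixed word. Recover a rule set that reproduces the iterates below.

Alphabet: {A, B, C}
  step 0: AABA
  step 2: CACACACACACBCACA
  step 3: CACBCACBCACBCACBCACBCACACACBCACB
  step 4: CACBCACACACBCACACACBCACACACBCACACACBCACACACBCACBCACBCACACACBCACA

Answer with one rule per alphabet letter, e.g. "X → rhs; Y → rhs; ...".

  step 3 ⇒ step 4: CACBCACBCACBCACBCACBCACACACBCACB ⇒ CA·CB·CA·CA·CA·CB·CA·CA·CA·CB·CA·CA·CA·CB·CA·CA·CA·CB·CA·CA·CA·CB·CA·CB·CA·CB·CA·CA·CA·CB·CA·CA
    A ↦ CB
    B ↦ CA
    C ↦ CA

A->CB, B->CA, C->CA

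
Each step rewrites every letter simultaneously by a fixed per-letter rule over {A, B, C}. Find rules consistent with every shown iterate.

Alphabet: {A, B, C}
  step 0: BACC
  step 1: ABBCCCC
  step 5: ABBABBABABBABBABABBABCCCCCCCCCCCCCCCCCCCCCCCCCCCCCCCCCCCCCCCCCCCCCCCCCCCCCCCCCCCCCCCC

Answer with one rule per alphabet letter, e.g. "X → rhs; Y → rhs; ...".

  step 0 ⇒ step 1: BACC ⇒ AB·B·CC·CC
    A ↦ B
    B ↦ AB
    C ↦ CC

A->B, B->AB, C->CC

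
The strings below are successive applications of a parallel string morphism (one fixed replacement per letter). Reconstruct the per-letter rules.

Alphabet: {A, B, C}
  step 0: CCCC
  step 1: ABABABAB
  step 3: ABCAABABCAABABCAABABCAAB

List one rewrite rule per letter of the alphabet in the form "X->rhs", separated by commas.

A->CA, B->C, C->AB

  step 0 ⇒ step 1: CCCC ⇒ AB·AB·AB·AB
    C ↦ AB
    A ↦ CA  (constrained at step 1)
    B ↦ C  (constrained at step 1)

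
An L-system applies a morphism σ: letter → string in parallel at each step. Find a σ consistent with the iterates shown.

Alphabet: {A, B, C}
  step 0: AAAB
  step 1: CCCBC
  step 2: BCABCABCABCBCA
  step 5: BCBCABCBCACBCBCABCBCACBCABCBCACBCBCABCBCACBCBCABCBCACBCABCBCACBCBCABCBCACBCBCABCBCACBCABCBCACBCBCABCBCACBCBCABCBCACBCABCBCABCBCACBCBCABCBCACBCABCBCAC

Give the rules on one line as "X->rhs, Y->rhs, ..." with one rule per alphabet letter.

  step 1 ⇒ step 2: CCCBC ⇒ BCA·BCA·BCA·BC·BCA
    B ↦ BC
    C ↦ BCA
  step 0 ⇒ step 1: AAAB ⇒ C·C·C·BC
    A ↦ C

A->C, B->BC, C->BCA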